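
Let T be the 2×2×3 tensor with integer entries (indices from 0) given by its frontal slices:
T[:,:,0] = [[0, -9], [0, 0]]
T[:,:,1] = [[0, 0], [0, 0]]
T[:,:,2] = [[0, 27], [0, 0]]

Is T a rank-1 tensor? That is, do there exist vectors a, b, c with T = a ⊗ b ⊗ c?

If T = a ⊗ b ⊗ c then every fibre of T is a multiple of the corresponding factor, so read the factors off the fibres through the nonzero entry T[0,1,0] = -9.
The mode-1 fibre T[:,1,0] = [-9, 0] gives a = [1, 0] (primitive direction); the mode-2 fibre T[0,:,0] = [0, -9] gives b = [0, 1]; then c[k] = T[0,1,k] / (a[0]·b[1]) = [-9, 0, 27] / 1 = [-9, 0, 27].
Expanding [1, 0] ⊗ [0, 1] ⊗ [-9, 0, 27] reproduces all 12 entries of T, so T = [1, 0] ⊗ [0, 1] ⊗ [-9, 0, 27] and rank(T) ≤ 1.
Equivalently every frontal slice T[:,:,k] is c[k] times the rank-1 matrix [1, 0] ⊗ [0, 1]. So T has rank 1 (it is nonzero).

Yes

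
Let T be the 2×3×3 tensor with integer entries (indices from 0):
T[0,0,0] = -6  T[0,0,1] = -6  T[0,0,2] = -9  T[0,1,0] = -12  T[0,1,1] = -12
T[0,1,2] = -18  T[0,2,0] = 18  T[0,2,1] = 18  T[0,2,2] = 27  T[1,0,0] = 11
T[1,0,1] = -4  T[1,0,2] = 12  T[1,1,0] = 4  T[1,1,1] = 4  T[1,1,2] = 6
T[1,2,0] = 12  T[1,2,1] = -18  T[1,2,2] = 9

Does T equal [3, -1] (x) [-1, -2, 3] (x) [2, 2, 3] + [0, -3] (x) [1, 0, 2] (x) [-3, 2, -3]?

Reconstruct entrywise from the claimed factors. For example, T[1,0,0] = 11 and Σₗ aₗ[1]bₗ[0]cₗ[0] = (-1)·(-1)·(2) + (-3)·(1)·(-3) = 11; checking all 18 entries, every one matches. The claim holds.

Yes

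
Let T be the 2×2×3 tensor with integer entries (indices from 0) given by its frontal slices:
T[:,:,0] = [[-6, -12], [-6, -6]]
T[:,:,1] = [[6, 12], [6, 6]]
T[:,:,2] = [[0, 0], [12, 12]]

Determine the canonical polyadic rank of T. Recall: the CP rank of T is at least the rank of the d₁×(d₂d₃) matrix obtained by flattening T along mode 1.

Lower bound: in the mode-2 unfolding of T (rows indexed by j, columns by (i,k)) the 2×2 minor on rows j ∈ {0, 1}, columns (i,k) ∈ {(0,0), (1,0)} is det [[-6, -6], [-12, -6]] = -36 ≠ 0, so that unfolding has rank ≥ 2 and hence rank(T) ≥ 2 (CP rank is at least every unfolding rank, though it can be larger).
Upper bound: with S_k = T[:,:,k], the two rank-1 terms a₁b₁ᵀ, a₂b₂ᵀ are the rank-1 members of the pencil x·S₀ + y·S₂.
det(x·S₀ + y·S₂) is −36·x² + 72·xy = (-36)·(x − 2·y)(x), vanishing at (x:y) = (2:1) and (0:1).
M₁ = 2·S₀ + S₂ = [[-12, -24], [0, 0]] = (-12)·[1, 0][1, 2]ᵀ and M₂ = S₂ = [[0, 0], [12, 12]] = 12·[0, 1][1, 1]ᵀ, so take a₁ = [1, 0], b₁ = [1, 2], a₂ = [0, 1], b₂ = [1, 1].
Each slice is an integer combination of E₁ = a₁b₁ᵀ and E₂ = a₂b₂ᵀ: S₀ = −6·E₁ − 6·E₂, S₁ = 6·E₁ + 6·E₂, S₂ = 12·E₂; reading off coefficients, c₁ = [-6, 6, 0] and c₂ = [-6, 6, 12].
Hence T = [1, 0] ⊗ [1, 2] ⊗ [-6, 6, 0] + [0, 1] ⊗ [1, 1] ⊗ [-6, 6, 12], so rank(T) ≤ 2.
These bounds meet, so rank(T) = 2.

2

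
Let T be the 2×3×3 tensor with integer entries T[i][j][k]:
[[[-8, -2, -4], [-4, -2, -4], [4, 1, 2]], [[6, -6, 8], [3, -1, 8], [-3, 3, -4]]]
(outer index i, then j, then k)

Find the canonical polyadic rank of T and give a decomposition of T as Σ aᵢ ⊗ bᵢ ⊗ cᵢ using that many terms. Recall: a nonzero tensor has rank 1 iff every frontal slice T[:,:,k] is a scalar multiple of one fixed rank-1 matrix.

rank(T) = 3

Lower bound: the mode-3 unfolding of T (rows indexed by k, columns by (i,j) = (0,0), (0,1), (0,2), (1,0), (1,1), (1,2)) is [[-8, -4, 4, 6, 3, -3], [-2, -2, 1, -6, -1, 3], [-4, -4, 2, 8, 8, -4]].
There the 3×3 minor on rows k ∈ {0, 1, 2}, columns (i,j) ∈ {(0,0), (0,1), (1,0)} is det [[-8, -4, 6], [-2, -2, -6], [-4, -4, 8]] = 160 ≠ 0, so this unfolding has rank ≥ 3; CP rank is at least every unfolding rank, so rank(T) ≥ 3. (Flattening ranks never certify an upper bound on CP rank; for that we must actually write T with 3 rank-1 terms.)
Upper bound: T is a sum of 3 rank-1 terms, T = [1, -2] ⊗ [2, 0, -1] ⊗ [-1, 1, 0] + [1, -2] ⊗ [2, 2, -1] ⊗ [-1, 0, -2] + [2, 1] ⊗ [2, 1, -1] ⊗ [-1, -1, 0] (one valid choice — decompositions are not unique — normalised so each a, b is primitive with positive first nonzero entry; check it by expanding all entries), so rank(T) ≤ 3.
These bounds meet, so rank(T) = 3.
Check entry T[0,1,2] = -4: (1)·(0)·(0) + (1)·(2)·(-2) + (2)·(1)·(0) = -4.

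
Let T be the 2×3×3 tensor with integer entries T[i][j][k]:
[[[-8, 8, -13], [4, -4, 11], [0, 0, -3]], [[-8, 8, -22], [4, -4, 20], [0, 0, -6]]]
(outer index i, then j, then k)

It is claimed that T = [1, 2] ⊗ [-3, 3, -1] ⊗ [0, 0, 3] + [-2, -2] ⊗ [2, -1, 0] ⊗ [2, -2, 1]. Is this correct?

Reconstruct entrywise from the claimed factors. For example, T[0,0,2] = -13 and Σₗ aₗ[0]bₗ[0]cₗ[2] = (1)·(-3)·(3) + (-2)·(2)·(1) = -13; checking all 18 entries, every one matches. The claim holds.

Yes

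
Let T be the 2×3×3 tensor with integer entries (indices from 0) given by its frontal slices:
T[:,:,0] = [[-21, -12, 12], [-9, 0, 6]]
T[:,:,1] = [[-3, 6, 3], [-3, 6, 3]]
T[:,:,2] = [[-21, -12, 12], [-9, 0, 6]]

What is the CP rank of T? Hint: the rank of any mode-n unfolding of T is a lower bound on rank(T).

Lower bound: the mode-3 unfolding of T (rows indexed by k, columns by (i,j) = (0,0), (0,1), (0,2), (1,0), (1,1), (1,2)) is [[-21, -12, 12, -9, 0, 6], [-3, 6, 3, -3, 6, 3], [-21, -12, 12, -9, 0, 6]].
There the 2×2 minor on rows k ∈ {0, 1}, columns (i,j) ∈ {(0,0), (0,1)} is det [[-21, -12], [-3, 6]] = -162 ≠ 0, so this unfolding has rank ≥ 2; CP rank is at least every unfolding rank, so rank(T) ≥ 2. (Unfolding ranks only ever bound the CP rank from below — rank(T) can be strictly larger than all of them — so the matching upper bound has to come from an explicit 2-term decomposition.)
Upper bound — finding two terms. Write S_k = T[:,:,k] for the frontal slices: S₀ = [[-21, -12, 12], [-9, 0, 6]], S₁ = [[-3, 6, 3], [-3, 6, 3]], S₂ = [[-21, -12, 12], [-9, 0, 6]].
If T = a₁ ⊗ b₁ ⊗ c₁ + a₂ ⊗ b₂ ⊗ c₂ then each S_k = c₁[k]·a₁b₁ᵀ + c₂[k]·a₂b₂ᵀ. S₀ and S₁ are linearly independent, so a₁b₁ᵀ and a₂b₂ᵀ must span the same plane of matrices: they are the rank-1 matrices of the form x·S₀ + y·S₁.
The 2×2 minor of x·S₀ + y·S₁ on rows {0,1}, columns {0,1} is −108·x² − 108·xy = (-108)·(x + y)(x), vanishing at (x:y) = (1:-1) and (0:1).
M₁ = S₀ − S₁ = [[-18, -18, 9], [-6, -6, 3]] = (-3)·[3, 1][2, 2, -1]ᵀ and M₂ = S₁ = [[-3, 6, 3], [-3, 6, 3]] = (-3)·[1, 1][1, -2, -1]ᵀ, so take a₁ = [3, 1], b₁ = [2, 2, -1], a₂ = [1, 1], b₂ = [1, -2, -1].
Each slice is an integer combination of E₁ = a₁b₁ᵀ and E₂ = a₂b₂ᵀ: S₀ = −3·E₁ − 3·E₂, S₁ = −3·E₂, S₂ = −3·E₁ − 3·E₂; reading off coefficients, c₁ = [-3, 0, -3] and c₂ = [-3, -3, -3].
Hence T = [3, 1] ⊗ [2, 2, -1] ⊗ [-3, 0, -3] + [1, 1] ⊗ [1, -2, -1] ⊗ [-3, -3, -3], so rank(T) ≤ 2.
These bounds meet, so rank(T) = 2.
Check entry T[0,1,0] = -12: (3)·(2)·(-3) + (1)·(-2)·(-3) = -12.

2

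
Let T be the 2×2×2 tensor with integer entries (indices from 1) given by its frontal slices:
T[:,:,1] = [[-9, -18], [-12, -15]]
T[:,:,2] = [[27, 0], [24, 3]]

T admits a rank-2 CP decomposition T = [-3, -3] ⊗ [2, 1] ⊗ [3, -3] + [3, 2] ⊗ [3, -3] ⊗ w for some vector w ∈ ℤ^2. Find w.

Subtract the known terms from T to get the rank-1 residual R = [3, 2] ⊗ [3, -3] ⊗ w, so R[i,j,k] = a[i]·b[j]·w[k]. Pick indices with nonzero a[1]·b[1] = (3)·(3) = 9. Only the fibre through (1,1,·) is needed: R[1,1,:] = T[1,1,:] − Σₗ aₗ[1]bₗ[1]cₗ = [-9, 27] − (-3)·(2)·[3, -3] = [9, 9]. Then w[k] = R[1,1,k] / 9 for each k, giving w = [9, 9] / 9 = [1, 1].

w = [1, 1]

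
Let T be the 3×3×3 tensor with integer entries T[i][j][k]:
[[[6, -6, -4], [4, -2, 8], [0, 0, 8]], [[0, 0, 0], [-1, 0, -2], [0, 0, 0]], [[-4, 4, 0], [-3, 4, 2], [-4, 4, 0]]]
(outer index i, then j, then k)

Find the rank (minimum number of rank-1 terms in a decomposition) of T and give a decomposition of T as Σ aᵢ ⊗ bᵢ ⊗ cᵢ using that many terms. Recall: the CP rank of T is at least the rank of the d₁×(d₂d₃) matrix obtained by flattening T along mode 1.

rank(T) = 3

Lower bound: in the mode-2 unfolding of T (rows indexed by j, columns by (i,k)) the 3×3 minor on rows j ∈ {0, 1, 2}, columns (i,k) ∈ {(0,0), (0,1), (0,2)} is det [[6, -6, -4], [4, -2, 8], [0, 0, 8]] = 96 ≠ 0, so that unfolding has rank ≥ 3 and hence rank(T) ≥ 3 (CP rank is at least every unfolding rank, though it can be larger).
Upper bound: T is a sum of 3 rank-1 terms, T = [1, 0, -1] ⊗ [1, 1, 1] ⊗ [4, -4, 0] + [1, 0, 0] ⊗ [1, -1, -2] ⊗ [2, -2, -4] + [2, -1, 1] ⊗ [0, 1, 0] ⊗ [1, 0, 2] (written with every a and b primitive with positive leading entry and the scale carried by c; CP decompositions are not unique, and this one is verified by expanding entrywise), so rank(T) ≤ 3.
These bounds meet, so rank(T) = 3.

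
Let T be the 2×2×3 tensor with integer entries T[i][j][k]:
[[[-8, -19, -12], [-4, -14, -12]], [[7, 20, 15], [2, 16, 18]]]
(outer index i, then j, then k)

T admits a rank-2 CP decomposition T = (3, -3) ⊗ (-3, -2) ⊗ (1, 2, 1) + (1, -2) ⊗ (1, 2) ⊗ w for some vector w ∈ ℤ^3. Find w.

Subtract the known terms from T to get the rank-1 residual R = (1, -2) ⊗ (1, 2) ⊗ w, so R[i,j,k] = a[i]·b[j]·w[k]. Pick indices with nonzero a[0]·b[0] = (1)·(1) = 1. Only the fibre through (0,0,·) is needed: R[0,0,:] = T[0,0,:] − Σₗ aₗ[0]bₗ[0]cₗ = [-8, -19, -12] − (3)·(-3)·(1, 2, 1) = [1, -1, -3]. Then w[k] = R[0,0,k] / 1 for each k, giving w = [1, -1, -3] / 1 = (1, -1, -3).

w = (1, -1, -3)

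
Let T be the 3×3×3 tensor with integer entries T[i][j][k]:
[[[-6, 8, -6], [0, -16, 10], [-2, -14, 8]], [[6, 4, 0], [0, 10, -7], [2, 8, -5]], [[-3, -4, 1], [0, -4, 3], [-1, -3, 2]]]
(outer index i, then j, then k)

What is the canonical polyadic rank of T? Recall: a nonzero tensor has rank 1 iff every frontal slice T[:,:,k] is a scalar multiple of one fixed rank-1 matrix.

3

Lower bound: the mode-2 unfolding of T (rows indexed by j, columns by (i,k) = (0,0), (0,1), (0,2), (1,0), (1,1), (1,2), (2,0), (2,1), (2,2)) is [[-6, 8, -6, 6, 4, 0, -3, -4, 1], [0, -16, 10, 0, 10, -7, 0, -4, 3], [-2, -14, 8, 2, 8, -5, -1, -3, 2]].
There the 3×3 minor on rows j ∈ {0, 1, 2}, columns (i,k) ∈ {(0,0), (0,1), (0,2)} is det [[-6, 8, -6], [0, -16, 10], [-2, -14, 8]] = -40 ≠ 0, so this unfolding has rank ≥ 3; CP rank is at least every unfolding rank, so rank(T) ≥ 3. (Unfolding ranks only ever bound the CP rank from below — rank(T) can be strictly larger than all of them — so the matching upper bound has to come from an explicit 3-term decomposition.)
Upper bound: T is a sum of 3 rank-1 terms, T = [2, -2, 1] ⊗ [1, 2, 2] ⊗ [-1, -2, 1] + [2, -2, 1] ⊗ [2, -2, -1] ⊗ [-1, 1, -1] + [2, 1, -1] ⊗ [2, -1, -1] ⊗ [0, 2, -1] (written with every a and b primitive with positive leading entry and the scale carried by c; CP decompositions are not unique, and this one is verified by expanding entrywise), so rank(T) ≤ 3.
These bounds meet, so rank(T) = 3.
Check entry T[0,1,2] = 10: (2)·(2)·(1) + (2)·(-2)·(-1) + (2)·(-1)·(-1) = 10.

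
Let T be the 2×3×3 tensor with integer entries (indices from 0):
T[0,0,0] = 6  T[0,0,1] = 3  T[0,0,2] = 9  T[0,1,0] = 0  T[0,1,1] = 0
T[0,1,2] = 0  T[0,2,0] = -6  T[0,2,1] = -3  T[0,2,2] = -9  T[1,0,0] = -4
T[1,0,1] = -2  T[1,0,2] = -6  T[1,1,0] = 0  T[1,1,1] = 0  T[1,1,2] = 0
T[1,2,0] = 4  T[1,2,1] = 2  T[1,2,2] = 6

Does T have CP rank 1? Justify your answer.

If T = a ⊗ b ⊗ c then every fibre of T is a multiple of the corresponding factor, so read the factors off the fibres through the nonzero entry T[0,0,0] = 6.
The mode-1 fibre T[:,0,0] = [6, -4] gives a = [3, -2] (primitive direction); the mode-2 fibre T[0,:,0] = [6, 0, -6] gives b = [1, 0, -1]; then c[k] = T[0,0,k] / (a[0]·b[0]) = [6, 3, 9] / 3 = [2, 1, 3].
Expanding [3, -2] ⊗ [1, 0, -1] ⊗ [2, 1, 3] reproduces all 18 entries of T, so T = [3, -2] ⊗ [1, 0, -1] ⊗ [2, 1, 3] and rank(T) ≤ 1.
Equivalently every frontal slice T[:,:,k] is c[k] times the rank-1 matrix [3, -2] ⊗ [1, 0, -1]. So T has rank 1 (it is nonzero).

Yes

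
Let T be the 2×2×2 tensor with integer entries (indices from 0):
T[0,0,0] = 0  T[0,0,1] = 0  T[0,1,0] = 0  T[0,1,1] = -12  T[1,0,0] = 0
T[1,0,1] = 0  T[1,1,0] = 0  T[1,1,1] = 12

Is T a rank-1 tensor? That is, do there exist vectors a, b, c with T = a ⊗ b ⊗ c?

Yes

If T = a ⊗ b ⊗ c then every fibre of T is a multiple of the corresponding factor, so read the factors off the fibres through the nonzero entry T[0,1,1] = -12.
The mode-1 fibre T[:,1,1] = [-12, 12] gives a = [1, -1] (primitive direction); the mode-2 fibre T[0,:,1] = [0, -12] gives b = [0, 1]; then c[k] = T[0,1,k] / (a[0]·b[1]) = [0, -12] / 1 = [0, -12].
Expanding [1, -1] ⊗ [0, 1] ⊗ [0, -12] reproduces all 8 entries of T, so T = [1, -1] ⊗ [0, 1] ⊗ [0, -12] and rank(T) ≤ 1.
Equivalently every frontal slice T[:,:,k] is c[k] times the rank-1 matrix [1, -1] ⊗ [0, 1]. So T has rank 1 (it is nonzero).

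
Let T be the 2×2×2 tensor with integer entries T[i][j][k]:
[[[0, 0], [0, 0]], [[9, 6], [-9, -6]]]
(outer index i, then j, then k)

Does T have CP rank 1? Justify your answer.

If T = a ⊗ b ⊗ c then every fibre of T is a multiple of the corresponding factor, so read the factors off the fibres through the nonzero entry T[1,0,0] = 9.
The mode-1 fibre T[:,0,0] = [0, 9] gives a = (0, 1) (primitive direction); the mode-2 fibre T[1,:,0] = [9, -9] gives b = (1, -1); then c[k] = T[1,0,k] / (a[1]·b[0]) = [9, 6] / 1 = (9, 6).
Expanding (0, 1) ⊗ (1, -1) ⊗ (9, 6) reproduces all 8 entries of T, so T = (0, 1) ⊗ (1, -1) ⊗ (9, 6) and rank(T) ≤ 1.
Equivalently every frontal slice T[:,:,k] is c[k] times the rank-1 matrix (0, 1) ⊗ (1, -1). So T has rank 1 (it is nonzero).

Yes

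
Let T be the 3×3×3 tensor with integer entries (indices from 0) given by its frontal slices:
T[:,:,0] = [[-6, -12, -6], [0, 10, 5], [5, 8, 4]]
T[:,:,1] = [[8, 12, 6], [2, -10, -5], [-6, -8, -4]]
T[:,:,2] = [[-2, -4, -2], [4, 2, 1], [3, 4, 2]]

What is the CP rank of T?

3

Lower bound: the mode-3 unfolding of T (rows indexed by k, columns by (i,j) = (0,0), (0,1), (0,2), (1,0), (1,1), (1,2), (2,0), (2,1), (2,2)) is [[-6, -12, -6, 0, 10, 5, 5, 8, 4], [8, 12, 6, 2, -10, -5, -6, -8, -4], [-2, -4, -2, 4, 2, 1, 3, 4, 2]].
There the 3×3 minor on rows k ∈ {0, 1, 2}, columns (i,j) ∈ {(0,0), (0,1), (1,0)} is det [[-6, -12, 0], [8, 12, 2], [-2, -4, 4]] = 96 ≠ 0, so this unfolding has rank ≥ 3; CP rank is at least every unfolding rank, so rank(T) ≥ 3. (Flattening ranks never certify an upper bound on CP rank; for that we must actually write T with 3 rank-1 terms.)
Upper bound: T is a sum of 3 rank-1 terms, T = [2, -2, -1] (x) [0, 2, 1] (x) [-2, 2, 0] + [2, -1, -2] (x) [2, 2, 1] (x) [-1, 1, -1] + [2, 2, -1] (x) [1, 0, 0] (x) [-1, 2, 1] (one valid choice — decompositions are not unique — normalised so each a, b is primitive with positive first nonzero entry; check it by expanding all entries), so rank(T) ≤ 3.
These bounds meet, so rank(T) = 3.
Check entry T[1,2,1] = -5: (-2)·(1)·(2) + (-1)·(1)·(1) + (2)·(0)·(2) = -5.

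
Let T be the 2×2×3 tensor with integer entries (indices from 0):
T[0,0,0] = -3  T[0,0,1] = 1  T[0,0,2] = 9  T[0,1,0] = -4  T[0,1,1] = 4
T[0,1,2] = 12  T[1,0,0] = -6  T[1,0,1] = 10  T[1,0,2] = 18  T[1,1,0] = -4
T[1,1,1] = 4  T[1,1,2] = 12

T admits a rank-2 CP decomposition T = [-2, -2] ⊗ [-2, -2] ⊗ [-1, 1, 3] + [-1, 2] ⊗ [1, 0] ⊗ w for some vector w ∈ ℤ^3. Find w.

w = [-1, 3, 3]

Subtract the known terms from T to get the rank-1 residual R = [-1, 2] ⊗ [1, 0] ⊗ w, so R[i,j,k] = a[i]·b[j]·w[k]. Pick indices with nonzero a[0]·b[0] = (-1)·(1) = -1. Only the fibre through (0,0,·) is needed: R[0,0,:] = T[0,0,:] − Σₗ aₗ[0]bₗ[0]cₗ = [-3, 1, 9] − (-2)·(-2)·[-1, 1, 3] = [1, -3, -3]. Then w[k] = R[0,0,k] / -1 for each k, giving w = [1, -3, -3] / -1 = [-1, 3, 3].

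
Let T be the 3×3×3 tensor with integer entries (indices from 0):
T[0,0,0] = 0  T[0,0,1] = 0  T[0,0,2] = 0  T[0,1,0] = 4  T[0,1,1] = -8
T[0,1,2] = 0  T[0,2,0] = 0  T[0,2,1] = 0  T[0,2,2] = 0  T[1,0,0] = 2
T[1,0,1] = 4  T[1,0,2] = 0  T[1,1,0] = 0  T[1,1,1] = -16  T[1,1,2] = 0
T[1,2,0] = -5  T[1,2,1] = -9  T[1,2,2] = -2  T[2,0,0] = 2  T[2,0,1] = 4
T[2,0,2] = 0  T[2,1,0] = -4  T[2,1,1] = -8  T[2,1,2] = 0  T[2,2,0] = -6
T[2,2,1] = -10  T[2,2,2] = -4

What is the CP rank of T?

3

Lower bound: the mode-1 unfolding of T (rows indexed by i, columns by (j,k) = (0,0), (0,1), (0,2), (1,0), (1,1), (1,2), (2,0), (2,1), (2,2)) is [[0, 0, 0, 4, -8, 0, 0, 0, 0], [2, 4, 0, 0, -16, 0, -5, -9, -2], [2, 4, 0, -4, -8, 0, -6, -10, -4]].
There the 3×3 minor on rows i ∈ {0, 1, 2}, columns (j,k) ∈ {(0,0), (1,0), (2,0)} is det [[0, 4, 0], [2, 0, -5], [2, -4, -6]] = 8 ≠ 0, so this unfolding has rank ≥ 3; CP rank is at least every unfolding rank, so rank(T) ≥ 3. (This is only a lower bound: in general the CP rank may exceed every unfolding rank, so we still need to exhibit 3 rank-1 terms summing to T.)
Upper bound: T is a sum of 3 rank-1 terms, T = [0, 1, 1] ∘ [1, -2, -2] ∘ [2, 4, 0] + [0, 1, 2] ∘ [0, 0, 1] ∘ [-1, -1, -2] + [1, 1, 0] ∘ [0, 1, 0] ∘ [4, -8, 0] (one valid choice — decompositions are not unique — normalised so each a, b is primitive with positive first nonzero entry; check it by expanding all entries), so rank(T) ≤ 3.
These bounds meet, so rank(T) = 3.
Check entry T[1,2,2] = -2: (1)·(-2)·(0) + (1)·(1)·(-2) + (1)·(0)·(0) = -2.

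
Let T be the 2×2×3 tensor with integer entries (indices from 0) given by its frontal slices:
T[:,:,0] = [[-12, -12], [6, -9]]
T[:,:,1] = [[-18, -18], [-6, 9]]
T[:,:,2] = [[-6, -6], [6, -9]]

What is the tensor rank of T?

2

Lower bound: the mode-1 unfolding of T (rows indexed by i, columns by (j,k) = (0,0), (0,1), (0,2), (1,0), (1,1), (1,2)) is [[-12, -18, -6, -12, -18, -6], [6, -6, 6, -9, 9, -9]].
There the 2×2 minor on rows i ∈ {0, 1}, columns (j,k) ∈ {(0,0), (0,1)} is det [[-12, -18], [6, -6]] = 180 ≠ 0, so this unfolding has rank ≥ 2; CP rank is at least every unfolding rank, so rank(T) ≥ 2. (Unfolding ranks only ever bound the CP rank from below — rank(T) can be strictly larger than all of them — so the matching upper bound has to come from an explicit 2-term decomposition.)
Upper bound — finding two terms. Write S_k = T[:,:,k] for the frontal slices: S₀ = [[-12, -12], [6, -9]], S₁ = [[-18, -18], [-6, 9]], S₂ = [[-6, -6], [6, -9]].
If T = a₁ ⊗ b₁ ⊗ c₁ + a₂ ⊗ b₂ ⊗ c₂ then each S_k = c₁[k]·a₁b₁ᵀ + c₂[k]·a₂b₂ᵀ. S₀ and S₁ are linearly independent, so a₁b₁ᵀ and a₂b₂ᵀ must span the same plane of matrices: they are the rank-1 matrices of the form x·S₀ + y·S₁.
det(x·S₀ + y·S₁) is 180·x² + 90·xy − 270·y² = 90·(2·x + 3·y)(x − y), vanishing at (x:y) = (3:-2) and (1:1).
M₁ = 3·S₀ − 2·S₁ = [[0, 0], [30, -45]] = 15·[0, 1][2, -3]ᵀ and M₂ = S₀ + S₁ = [[-30, -30], [0, 0]] = (-30)·[1, 0][1, 1]ᵀ, so take a₁ = [0, 1], b₁ = [2, -3], a₂ = [1, 0], b₂ = [1, 1].
Each slice is an integer combination of E₁ = a₁b₁ᵀ and E₂ = a₂b₂ᵀ: S₀ = 3·E₁ − 12·E₂, S₁ = −3·E₁ − 18·E₂, S₂ = 3·E₁ − 6·E₂; reading off coefficients, c₁ = [3, -3, 3] and c₂ = [-12, -18, -6].
Hence T = [0, 1] ⊗ [2, -3] ⊗ [3, -3, 3] + [1, 0] ⊗ [1, 1] ⊗ [-12, -18, -6], so rank(T) ≤ 2.
These bounds meet, so rank(T) = 2.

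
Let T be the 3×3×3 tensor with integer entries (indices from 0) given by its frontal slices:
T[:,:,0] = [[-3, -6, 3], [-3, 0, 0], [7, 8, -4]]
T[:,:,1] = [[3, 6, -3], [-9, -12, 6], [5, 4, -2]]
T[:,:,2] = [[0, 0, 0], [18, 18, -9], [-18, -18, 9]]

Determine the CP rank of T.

2

Lower bound: the mode-1 unfolding of T (rows indexed by i, columns by (j,k) = (0,0), (0,1), (0,2), (1,0), (1,1), (1,2), (2,0), (2,1), (2,2)) is [[-3, 3, 0, -6, 6, 0, 3, -3, 0], [-3, -9, 18, 0, -12, 18, 0, 6, -9], [7, 5, -18, 8, 4, -18, -4, -2, 9]].
There the 2×2 minor on rows i ∈ {0, 1}, columns (j,k) ∈ {(0,0), (0,1)} is det [[-3, 3], [-3, -9]] = 36 ≠ 0, so this unfolding has rank ≥ 2; CP rank is at least every unfolding rank, so rank(T) ≥ 2. (Flattening ranks never certify an upper bound on CP rank; for that we must actually write T with 2 rank-1 terms.)
Upper bound — finding two terms. Write S_k = T[:,:,k] for the frontal slices: S₀ = [[-3, -6, 3], [-3, 0, 0], [7, 8, -4]], S₁ = [[3, 6, -3], [-9, -12, 6], [5, 4, -2]], S₂ = [[0, 0, 0], [18, 18, -9], [-18, -18, 9]].
If T = a₁ ∘ b₁ ∘ c₁ + a₂ ∘ b₂ ∘ c₂ then each S_k = c₁[k]·a₁b₁ᵀ + c₂[k]·a₂b₂ᵀ. S₀ and S₁ are linearly independent, so a₁b₁ᵀ and a₂b₂ᵀ must span the same plane of matrices: they are the rank-1 matrices of the form x·S₀ + y·S₁.
The 2×2 minor of x·S₀ + y·S₁ on rows {0,1}, columns {0,1} is −18·x² + 18·y² = (-18)·(x − y)(x + y), vanishing at (x:y) = (1:1) and (1:-1).
M₁ = S₀ + S₁ = [[0, 0, 0], [-12, -12, 6], [12, 12, -6]] = (-6)·[0, 1, -1][2, 2, -1]ᵀ and M₂ = S₀ − S₁ = [[-6, -12, 6], [6, 12, -6], [2, 4, -2]] = (-2)·[3, -3, -1][1, 2, -1]ᵀ, so take a₁ = [0, 1, -1], b₁ = [2, 2, -1], a₂ = [3, -3, -1], b₂ = [1, 2, -1].
Each slice is an integer combination of E₁ = a₁b₁ᵀ and E₂ = a₂b₂ᵀ: S₀ = −3·E₁ − E₂, S₁ = −3·E₁ + E₂, S₂ = 9·E₁; reading off coefficients, c₁ = [-3, -3, 9] and c₂ = [-1, 1, 0].
Hence T = [0, 1, -1] ∘ [2, 2, -1] ∘ [-3, -3, 9] + [3, -3, -1] ∘ [1, 2, -1] ∘ [-1, 1, 0], so rank(T) ≤ 2.
These bounds meet, so rank(T) = 2.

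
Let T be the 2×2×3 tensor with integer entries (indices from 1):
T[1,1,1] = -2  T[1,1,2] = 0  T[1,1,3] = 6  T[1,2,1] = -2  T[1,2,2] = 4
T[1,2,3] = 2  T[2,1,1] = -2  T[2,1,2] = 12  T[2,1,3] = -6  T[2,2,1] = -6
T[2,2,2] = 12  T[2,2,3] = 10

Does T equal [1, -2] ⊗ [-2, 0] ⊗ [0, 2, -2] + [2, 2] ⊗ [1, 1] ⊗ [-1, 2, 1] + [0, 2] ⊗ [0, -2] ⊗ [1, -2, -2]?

Reconstruct entrywise from the claimed factors. For example, T[1,1,1] = -2 and Σₗ aₗ[1]bₗ[1]cₗ[1] = (1)·(-2)·(0) + (2)·(1)·(-1) + (0)·(0)·(1) = -2; checking all 12 entries, every one matches. The claim holds.

Yes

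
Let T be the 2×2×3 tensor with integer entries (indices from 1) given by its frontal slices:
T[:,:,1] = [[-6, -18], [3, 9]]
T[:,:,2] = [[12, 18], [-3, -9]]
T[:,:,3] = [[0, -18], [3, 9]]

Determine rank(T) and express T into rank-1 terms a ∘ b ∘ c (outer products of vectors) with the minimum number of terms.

Lower bound: in the mode-1 unfolding of T (rows indexed by i, columns by (j,k)) the 2×2 minor on rows i ∈ {1, 2}, columns (j,k) ∈ {(1,1), (1,2)} is det [[-6, 12], [3, -3]] = -18 ≠ 0, so that unfolding has rank ≥ 2 and hence rank(T) ≥ 2 (CP rank is at least every unfolding rank, though it can be larger).
Upper bound: with S_k = T[:,:,k], the two rank-1 terms a₁b₁ᵀ, a₂b₂ᵀ are the rank-1 members of the pencil x·S₁ + y·S₂.
det(x·S₁ + y·S₂) is 54·xy − 54·y² = 54·(x − y)(y), vanishing at (x:y) = (1:1) and (1:0).
M₁ = S₁ + S₂ = [[6, 0], [0, 0]] = 6·[1, 0][1, 0]ᵀ and M₂ = S₁ = [[-6, -18], [3, 9]] = (-3)·[2, -1][1, 3]ᵀ, so take a₁ = [1, 0], b₁ = [1, 0], a₂ = [2, -1], b₂ = [1, 3].
Each slice is an integer combination of E₁ = a₁b₁ᵀ and E₂ = a₂b₂ᵀ: S₁ = −3·E₂, S₂ = 6·E₁ + 3·E₂, S₃ = 6·E₁ − 3·E₂; reading off coefficients, c₁ = [0, 6, 6] and c₂ = [-3, 3, -3].
Hence T = [1, 0] ∘ [1, 0] ∘ [0, 6, 6] + [2, -1] ∘ [1, 3] ∘ [-3, 3, -3], so rank(T) ≤ 2.
These bounds meet, so rank(T) = 2.

rank(T) = 2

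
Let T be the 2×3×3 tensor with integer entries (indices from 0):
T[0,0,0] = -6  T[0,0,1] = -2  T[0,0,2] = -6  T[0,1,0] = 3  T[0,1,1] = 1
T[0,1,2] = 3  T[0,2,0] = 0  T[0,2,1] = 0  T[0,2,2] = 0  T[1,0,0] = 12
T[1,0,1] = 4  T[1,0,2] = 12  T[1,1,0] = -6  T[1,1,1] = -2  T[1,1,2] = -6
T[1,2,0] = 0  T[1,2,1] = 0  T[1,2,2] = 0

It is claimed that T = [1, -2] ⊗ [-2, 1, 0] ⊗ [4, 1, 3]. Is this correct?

No

Reconstruct entry (0,0,0) from the claimed factors: Σₗ aₗ[0]bₗ[0]cₗ[0] = (1)·(-2)·(4) = -8, but T[0,0,0] = -6. The claim is false.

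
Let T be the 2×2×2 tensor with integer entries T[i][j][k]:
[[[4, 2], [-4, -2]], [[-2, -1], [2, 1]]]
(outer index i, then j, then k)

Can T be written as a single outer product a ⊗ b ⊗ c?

If T = a ⊗ b ⊗ c then every fibre of T is a multiple of the corresponding factor, so read the factors off the fibres through the nonzero entry T[0,0,0] = 4.
The mode-1 fibre T[:,0,0] = [4, -2] gives a = [2, -1] (primitive direction); the mode-2 fibre T[0,:,0] = [4, -4] gives b = [1, -1]; then c[k] = T[0,0,k] / (a[0]·b[0]) = [4, 2] / 2 = [2, 1].
Expanding [2, -1] ⊗ [1, -1] ⊗ [2, 1] reproduces all 8 entries of T, so T = [2, -1] ⊗ [1, -1] ⊗ [2, 1] and rank(T) ≤ 1.
Equivalently every frontal slice T[:,:,k] is c[k] times the rank-1 matrix [2, -1] ⊗ [1, -1]. So T has rank 1 (it is nonzero).

Yes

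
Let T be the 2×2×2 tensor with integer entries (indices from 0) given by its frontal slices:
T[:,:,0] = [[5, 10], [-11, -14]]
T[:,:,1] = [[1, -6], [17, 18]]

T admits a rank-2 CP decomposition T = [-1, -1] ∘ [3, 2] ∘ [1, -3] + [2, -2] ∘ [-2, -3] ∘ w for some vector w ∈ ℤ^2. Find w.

Subtract the known terms from T to get the rank-1 residual R = [2, -2] ∘ [-2, -3] ∘ w, so R[i,j,k] = a[i]·b[j]·w[k]. Pick indices with nonzero a[0]·b[0] = (2)·(-2) = -4. Only the fibre through (0,0,·) is needed: R[0,0,:] = T[0,0,:] − Σₗ aₗ[0]bₗ[0]cₗ = [5, 1] − (-1)·(3)·[1, -3] = [8, -8]. Then w[k] = R[0,0,k] / -4 for each k, giving w = [8, -8] / -4 = [-2, 2].

w = [-2, 2]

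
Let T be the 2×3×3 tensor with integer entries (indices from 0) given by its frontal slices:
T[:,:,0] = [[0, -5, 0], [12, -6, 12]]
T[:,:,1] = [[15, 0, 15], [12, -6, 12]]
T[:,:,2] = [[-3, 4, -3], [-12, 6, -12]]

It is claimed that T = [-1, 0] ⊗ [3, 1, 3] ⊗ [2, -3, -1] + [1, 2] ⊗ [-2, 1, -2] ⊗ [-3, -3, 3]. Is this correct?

Yes

Reconstruct entrywise from the claimed factors. For example, T[0,2,1] = 15 and Σₗ aₗ[0]bₗ[2]cₗ[1] = (-1)·(3)·(-3) + (1)·(-2)·(-3) = 15; checking all 18 entries, every one matches. The claim holds.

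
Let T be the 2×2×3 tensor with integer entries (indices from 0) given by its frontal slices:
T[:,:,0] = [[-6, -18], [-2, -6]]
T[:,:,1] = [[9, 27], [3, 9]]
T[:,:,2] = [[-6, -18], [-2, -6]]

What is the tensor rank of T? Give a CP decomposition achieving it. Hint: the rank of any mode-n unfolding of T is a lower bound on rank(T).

rank(T) = 1

Lower bound: T ≠ 0 (e.g. T[0,0,0] = -6), so rank(T) ≥ 1.
Upper bound: if T = a ∘ b ∘ c then every fibre of T is a multiple of the corresponding factor, so read the factors off the fibres through the nonzero entry T[0,0,0] = -6.
The mode-1 fibre T[:,0,0] = [-6, -2] gives a = [3, 1] (primitive direction); the mode-2 fibre T[0,:,0] = [-6, -18] gives b = [1, 3]; then c[k] = T[0,0,k] / (a[0]·b[0]) = [-6, 9, -6] / 3 = [-2, 3, -2].
Expanding [3, 1] ∘ [1, 3] ∘ [-2, 3, -2] reproduces all 12 entries of T, so T = [3, 1] ∘ [1, 3] ∘ [-2, 3, -2] and rank(T) ≤ 1.
These bounds meet, so rank(T) = 1.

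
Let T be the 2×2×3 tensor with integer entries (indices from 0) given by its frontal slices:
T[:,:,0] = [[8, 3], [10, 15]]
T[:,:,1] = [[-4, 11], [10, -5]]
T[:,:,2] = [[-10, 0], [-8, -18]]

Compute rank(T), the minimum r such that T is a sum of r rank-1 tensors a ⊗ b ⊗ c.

Lower bound: the mode-3 unfolding of T (rows indexed by k, columns by (i,j) = (0,0), (0,1), (1,0), (1,1)) is [[8, 3, 10, 15], [-4, 11, 10, -5], [-10, 0, -8, -18]].
There the 2×2 minor on rows k ∈ {0, 1}, columns (i,j) ∈ {(0,0), (0,1)} is det [[8, 3], [-4, 11]] = 100 ≠ 0, so this unfolding has rank ≥ 2; CP rank is at least every unfolding rank, so rank(T) ≥ 2. (Flattening ranks never certify an upper bound on CP rank; for that we must actually write T with 2 rank-1 terms.)
Upper bound — finding two terms. Write S_k = T[:,:,k] for the frontal slices: S₀ = [[8, 3], [10, 15]], S₁ = [[-4, 11], [10, -5]], S₂ = [[-10, 0], [-8, -18]].
If T = a₁ ⊗ b₁ ⊗ c₁ + a₂ ⊗ b₂ ⊗ c₂ then each S_k = c₁[k]·a₁b₁ᵀ + c₂[k]·a₂b₂ᵀ. S₀ and S₁ are linearly independent, so a₁b₁ᵀ and a₂b₂ᵀ must span the same plane of matrices: they are the rank-1 matrices of the form x·S₀ + y·S₁.
det(x·S₀ + y·S₁) is 90·x² − 240·xy − 90·y² = 30·(x − 3·y)(3·x + y), vanishing at (x:y) = (3:1) and (1:-3).
M₁ = 3·S₀ + S₁ = [[20, 20], [40, 40]] = 20·[1, 2][1, 1]ᵀ and M₂ = S₀ − 3·S₁ = [[20, -30], [-20, 30]] = 10·[1, -1][2, -3]ᵀ, so take a₁ = [1, 2], b₁ = [1, 1], a₂ = [1, -1], b₂ = [2, -3].
Each slice is an integer combination of E₁ = a₁b₁ᵀ and E₂ = a₂b₂ᵀ: S₀ = 6·E₁ + E₂, S₁ = 2·E₁ − 3·E₂, S₂ = −6·E₁ − 2·E₂; reading off coefficients, c₁ = [6, 2, -6] and c₂ = [1, -3, -2].
Hence T = [1, 2] ⊗ [1, 1] ⊗ [6, 2, -6] + [1, -1] ⊗ [2, -3] ⊗ [1, -3, -2], so rank(T) ≤ 2.
These bounds meet, so rank(T) = 2.

2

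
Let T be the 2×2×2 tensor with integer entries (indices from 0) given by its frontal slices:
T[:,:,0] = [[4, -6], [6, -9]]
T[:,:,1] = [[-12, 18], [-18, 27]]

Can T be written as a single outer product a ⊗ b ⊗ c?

If T = a ⊗ b ⊗ c then every fibre of T is a multiple of the corresponding factor, so read the factors off the fibres through the nonzero entry T[0,0,0] = 4.
The mode-1 fibre T[:,0,0] = [4, 6] gives a = [2, 3] (primitive direction); the mode-2 fibre T[0,:,0] = [4, -6] gives b = [2, -3]; then c[k] = T[0,0,k] / (a[0]·b[0]) = [4, -12] / 4 = [1, -3].
Expanding [2, 3] ⊗ [2, -3] ⊗ [1, -3] reproduces all 8 entries of T, so T = [2, 3] ⊗ [2, -3] ⊗ [1, -3] and rank(T) ≤ 1.
Equivalently every frontal slice T[:,:,k] is c[k] times the rank-1 matrix [2, 3] ⊗ [2, -3]. So T has rank 1 (it is nonzero).

Yes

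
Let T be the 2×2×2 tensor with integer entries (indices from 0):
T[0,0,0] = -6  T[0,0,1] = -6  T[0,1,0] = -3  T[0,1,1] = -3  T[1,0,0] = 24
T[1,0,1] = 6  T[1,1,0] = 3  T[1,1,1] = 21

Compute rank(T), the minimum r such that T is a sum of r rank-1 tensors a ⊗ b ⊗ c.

Lower bound: in the mode-2 unfolding of T (rows indexed by j, columns by (i,k)) the 2×2 minor on rows j ∈ {0, 1}, columns (i,k) ∈ {(0,0), (1,0)} is det [[-6, 24], [-3, 3]] = 54 ≠ 0, so that unfolding has rank ≥ 2 and hence rank(T) ≥ 2 (CP rank is at least every unfolding rank, though it can be larger).
Upper bound: with S_k = T[:,:,k], the two rank-1 terms a₁b₁ᵀ, a₂b₂ᵀ are the rank-1 members of the pencil x·S₀ + y·S₁.
det(x·S₀ + y·S₁) is 54·x² − 54·xy − 108·y² = 54·(x − 2·y)(x + y), vanishing at (x:y) = (2:1) and (1:-1).
M₁ = 2·S₀ + S₁ = [[-18, -9], [54, 27]] = (-9)·(1, -3)(2, 1)ᵀ and M₂ = S₀ − S₁ = [[0, 0], [18, -18]] = 18·(0, 1)(1, -1)ᵀ, so take a₁ = (1, -3), b₁ = (2, 1), a₂ = (0, 1), b₂ = (1, -1).
Each slice is an integer combination of E₁ = a₁b₁ᵀ and E₂ = a₂b₂ᵀ: S₀ = −3·E₁ + 6·E₂, S₁ = −3·E₁ − 12·E₂; reading off coefficients, c₁ = (-3, -3) and c₂ = (6, -12).
Hence T = (1, -3) ⊗ (2, 1) ⊗ (-3, -3) + (0, 1) ⊗ (1, -1) ⊗ (6, -12), so rank(T) ≤ 2.
These bounds meet, so rank(T) = 2.

2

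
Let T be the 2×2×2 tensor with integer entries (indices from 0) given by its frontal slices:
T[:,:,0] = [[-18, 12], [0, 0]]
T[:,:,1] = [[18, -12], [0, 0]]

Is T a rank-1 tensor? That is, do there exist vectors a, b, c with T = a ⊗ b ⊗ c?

Yes

If T = a ⊗ b ⊗ c then every fibre of T is a multiple of the corresponding factor, so read the factors off the fibres through the nonzero entry T[0,0,0] = -18.
The mode-1 fibre T[:,0,0] = [-18, 0] gives a = [1, 0] (primitive direction); the mode-2 fibre T[0,:,0] = [-18, 12] gives b = [3, -2]; then c[k] = T[0,0,k] / (a[0]·b[0]) = [-18, 18] / 3 = [-6, 6].
Expanding [1, 0] ⊗ [3, -2] ⊗ [-6, 6] reproduces all 8 entries of T, so T = [1, 0] ⊗ [3, -2] ⊗ [-6, 6] and rank(T) ≤ 1.
Equivalently every frontal slice T[:,:,k] is c[k] times the rank-1 matrix [1, 0] ⊗ [3, -2]. So T has rank 1 (it is nonzero).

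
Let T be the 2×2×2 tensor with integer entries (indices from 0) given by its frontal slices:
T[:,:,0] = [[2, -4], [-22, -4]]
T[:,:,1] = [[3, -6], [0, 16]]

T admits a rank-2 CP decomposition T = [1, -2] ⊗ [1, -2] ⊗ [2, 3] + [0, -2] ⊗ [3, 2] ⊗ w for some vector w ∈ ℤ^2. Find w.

Subtract the known terms from T to get the rank-1 residual R = [0, -2] ⊗ [3, 2] ⊗ w, so R[i,j,k] = a[i]·b[j]·w[k]. Pick indices with nonzero a[1]·b[0] = (-2)·(3) = -6. Only the fibre through (1,0,·) is needed: R[1,0,:] = T[1,0,:] − Σₗ aₗ[1]bₗ[0]cₗ = [-22, 0] − (-2)·(1)·[2, 3] = [-18, 6]. Then w[k] = R[1,0,k] / -6 for each k, giving w = [-18, 6] / -6 = [3, -1].

w = [3, -1]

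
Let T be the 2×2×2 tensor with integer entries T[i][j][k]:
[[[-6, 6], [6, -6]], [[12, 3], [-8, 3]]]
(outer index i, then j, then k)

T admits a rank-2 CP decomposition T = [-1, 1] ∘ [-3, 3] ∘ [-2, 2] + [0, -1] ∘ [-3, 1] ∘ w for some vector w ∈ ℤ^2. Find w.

w = [2, 3]

Subtract the known terms from T to get the rank-1 residual R = [0, -1] ∘ [-3, 1] ∘ w, so R[i,j,k] = a[i]·b[j]·w[k]. Pick indices with nonzero a[1]·b[0] = (-1)·(-3) = 3. Only the fibre through (1,0,·) is needed: R[1,0,:] = T[1,0,:] − Σₗ aₗ[1]bₗ[0]cₗ = [12, 3] − (1)·(-3)·[-2, 2] = [6, 9]. Then w[k] = R[1,0,k] / 3 for each k, giving w = [6, 9] / 3 = [2, 3].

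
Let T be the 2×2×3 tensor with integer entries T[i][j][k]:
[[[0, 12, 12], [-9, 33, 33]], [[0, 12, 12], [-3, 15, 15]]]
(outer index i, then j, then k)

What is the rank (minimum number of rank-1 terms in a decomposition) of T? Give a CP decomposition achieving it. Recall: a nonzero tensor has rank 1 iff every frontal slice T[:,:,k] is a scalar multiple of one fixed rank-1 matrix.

Lower bound: the mode-1 unfolding of T (rows indexed by i, columns by (j,k) = (0,0), (0,1), (0,2), (1,0), (1,1), (1,2)) is [[0, 12, 12, -9, 33, 33], [0, 12, 12, -3, 15, 15]].
There the 2×2 minor on rows i ∈ {0, 1}, columns (j,k) ∈ {(0,1), (1,0)} is det [[12, -9], [12, -3]] = 72 ≠ 0, so this unfolding has rank ≥ 2; CP rank is at least every unfolding rank, so rank(T) ≥ 2. (Unfolding ranks only ever bound the CP rank from below — rank(T) can be strictly larger than all of them — so the matching upper bound has to come from an explicit 2-term decomposition.)
Upper bound — finding two terms. Write S_k = T[:,:,k] for the frontal slices: S₀ = [[0, -9], [0, -3]], S₁ = [[12, 33], [12, 15]], S₂ = [[12, 33], [12, 15]].
If T = a₁ ⊗ b₁ ⊗ c₁ + a₂ ⊗ b₂ ⊗ c₂ then each S_k = c₁[k]·a₁b₁ᵀ + c₂[k]·a₂b₂ᵀ. S₀ and S₁ are linearly independent, so a₁b₁ᵀ and a₂b₂ᵀ must span the same plane of matrices: they are the rank-1 matrices of the form x·S₀ + y·S₁.
det(x·S₀ + y·S₁) is 72·xy − 216·y² = 72·(x − 3·y)(y), vanishing at (x:y) = (3:1) and (1:0).
M₁ = 3·S₀ + S₁ = [[12, 6], [12, 6]] = 6·[1, 1][2, 1]ᵀ and M₂ = S₀ = [[0, -9], [0, -3]] = (-3)·[3, 1][0, 1]ᵀ, so take a₁ = [1, 1], b₁ = [2, 1], a₂ = [3, 1], b₂ = [0, 1].
Each slice is an integer combination of E₁ = a₁b₁ᵀ and E₂ = a₂b₂ᵀ: S₀ = −3·E₂, S₁ = 6·E₁ + 9·E₂, S₂ = 6·E₁ + 9·E₂; reading off coefficients, c₁ = [0, 6, 6] and c₂ = [-3, 9, 9].
Hence T = [1, 1] ⊗ [2, 1] ⊗ [0, 6, 6] + [3, 1] ⊗ [0, 1] ⊗ [-3, 9, 9], so rank(T) ≤ 2.
These bounds meet, so rank(T) = 2.

rank(T) = 2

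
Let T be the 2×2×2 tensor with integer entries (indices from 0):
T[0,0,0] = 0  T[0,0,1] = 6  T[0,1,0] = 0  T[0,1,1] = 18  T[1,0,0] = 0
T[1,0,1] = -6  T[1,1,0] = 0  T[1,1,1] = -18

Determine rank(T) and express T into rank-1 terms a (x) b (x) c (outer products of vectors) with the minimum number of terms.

Lower bound: T ≠ 0 (e.g. T[0,0,1] = 6), so rank(T) ≥ 1.
Upper bound: if T = a (x) b (x) c then every fibre of T is a multiple of the corresponding factor, so read the factors off the fibres through the nonzero entry T[0,0,1] = 6.
The mode-1 fibre T[:,0,1] = [6, -6] gives a = [1, -1] (primitive direction); the mode-2 fibre T[0,:,1] = [6, 18] gives b = [1, 3]; then c[k] = T[0,0,k] / (a[0]·b[0]) = [0, 6] / 1 = [0, 6].
Expanding [1, -1] (x) [1, 3] (x) [0, 6] reproduces all 8 entries of T, so T = [1, -1] (x) [1, 3] (x) [0, 6] and rank(T) ≤ 1.
These bounds meet, so rank(T) = 1.

rank(T) = 1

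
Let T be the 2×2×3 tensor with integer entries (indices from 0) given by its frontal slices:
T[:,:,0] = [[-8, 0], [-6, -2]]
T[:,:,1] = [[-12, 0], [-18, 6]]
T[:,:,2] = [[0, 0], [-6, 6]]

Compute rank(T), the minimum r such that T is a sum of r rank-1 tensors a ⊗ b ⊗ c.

Lower bound: the mode-3 unfolding of T (rows indexed by k, columns by (i,j) = (0,0), (0,1), (1,0), (1,1)) is [[-8, 0, -6, -2], [-12, 0, -18, 6], [0, 0, -6, 6]].
There the 2×2 minor on rows k ∈ {0, 1}, columns (i,j) ∈ {(0,0), (1,0)} is det [[-8, -6], [-12, -18]] = 72 ≠ 0, so this unfolding has rank ≥ 2; CP rank is at least every unfolding rank, so rank(T) ≥ 2. (Flattening ranks never certify an upper bound on CP rank; for that we must actually write T with 2 rank-1 terms.)
Upper bound — finding two terms. Write S_k = T[:,:,k] for the frontal slices: S₀ = [[-8, 0], [-6, -2]], S₁ = [[-12, 0], [-18, 6]], S₂ = [[0, 0], [-6, 6]].
If T = a₁ ⊗ b₁ ⊗ c₁ + a₂ ⊗ b₂ ⊗ c₂ then each S_k = c₁[k]·a₁b₁ᵀ + c₂[k]·a₂b₂ᵀ. S₀ and S₁ are linearly independent, so a₁b₁ᵀ and a₂b₂ᵀ must span the same plane of matrices: they are the rank-1 matrices of the form x·S₀ + y·S₁.
det(x·S₀ + y·S₁) is 16·x² − 24·xy − 72·y² = 8·(x − 3·y)(2·x + 3·y), vanishing at (x:y) = (3:1) and (3:-2).
M₁ = 3·S₀ + S₁ = [[-36, 0], [-36, 0]] = (-36)·[1, 1][1, 0]ᵀ and M₂ = 3·S₀ − 2·S₁ = [[0, 0], [18, -18]] = 18·[0, 1][1, -1]ᵀ, so take a₁ = [1, 1], b₁ = [1, 0], a₂ = [0, 1], b₂ = [1, -1].
Each slice is an integer combination of E₁ = a₁b₁ᵀ and E₂ = a₂b₂ᵀ: S₀ = −8·E₁ + 2·E₂, S₁ = −12·E₁ − 6·E₂, S₂ = −6·E₂; reading off coefficients, c₁ = [-8, -12, 0] and c₂ = [2, -6, -6].
Hence T = [1, 1] ⊗ [1, 0] ⊗ [-8, -12, 0] + [0, 1] ⊗ [1, -1] ⊗ [2, -6, -6], so rank(T) ≤ 2.
These bounds meet, so rank(T) = 2.
Check entry T[0,0,1] = -12: (1)·(1)·(-12) + (0)·(1)·(-6) = -12.

2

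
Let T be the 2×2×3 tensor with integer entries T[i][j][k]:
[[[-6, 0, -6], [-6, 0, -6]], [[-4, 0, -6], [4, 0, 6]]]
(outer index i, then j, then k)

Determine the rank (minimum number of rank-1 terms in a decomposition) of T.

2

Lower bound: the mode-3 unfolding of T (rows indexed by k, columns by (i,j) = (0,0), (0,1), (1,0), (1,1)) is [[-6, -6, -4, 4], [0, 0, 0, 0], [-6, -6, -6, 6]].
There the 2×2 minor on rows k ∈ {0, 2}, columns (i,j) ∈ {(0,0), (1,0)} is det [[-6, -4], [-6, -6]] = 12 ≠ 0, so this unfolding has rank ≥ 2; CP rank is at least every unfolding rank, so rank(T) ≥ 2. (Flattening ranks never certify an upper bound on CP rank; for that we must actually write T with 2 rank-1 terms.)
Upper bound — finding two terms. Write S_k = T[:,:,k] for the frontal slices: S₀ = [[-6, -6], [-4, 4]], S₁ = [[0, 0], [0, 0]], S₂ = [[-6, -6], [-6, 6]].
If T = a₁ ⊗ b₁ ⊗ c₁ + a₂ ⊗ b₂ ⊗ c₂ then each S_k = c₁[k]·a₁b₁ᵀ + c₂[k]·a₂b₂ᵀ. S₀ and S₂ are linearly independent, so a₁b₁ᵀ and a₂b₂ᵀ must span the same plane of matrices: they are the rank-1 matrices of the form x·S₀ + y·S₂.
det(x·S₀ + y·S₂) is −48·x² − 120·xy − 72·y² = (-24)·(2·x + 3·y)(x + y), vanishing at (x:y) = (3:-2) and (1:-1).
M₁ = 3·S₀ − 2·S₂ = [[-6, -6], [0, 0]] = (-6)·[1, 0][1, 1]ᵀ and M₂ = S₀ − S₂ = [[0, 0], [2, -2]] = 2·[0, 1][1, -1]ᵀ, so take a₁ = [1, 0], b₁ = [1, 1], a₂ = [0, 1], b₂ = [1, -1].
Each slice is an integer combination of E₁ = a₁b₁ᵀ and E₂ = a₂b₂ᵀ: S₀ = −6·E₁ − 4·E₂, S₁ = 0, S₂ = −6·E₁ − 6·E₂; reading off coefficients, c₁ = [-6, 0, -6] and c₂ = [-4, 0, -6].
Hence T = [1, 0] ⊗ [1, 1] ⊗ [-6, 0, -6] + [0, 1] ⊗ [1, -1] ⊗ [-4, 0, -6], so rank(T) ≤ 2.
These bounds meet, so rank(T) = 2.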